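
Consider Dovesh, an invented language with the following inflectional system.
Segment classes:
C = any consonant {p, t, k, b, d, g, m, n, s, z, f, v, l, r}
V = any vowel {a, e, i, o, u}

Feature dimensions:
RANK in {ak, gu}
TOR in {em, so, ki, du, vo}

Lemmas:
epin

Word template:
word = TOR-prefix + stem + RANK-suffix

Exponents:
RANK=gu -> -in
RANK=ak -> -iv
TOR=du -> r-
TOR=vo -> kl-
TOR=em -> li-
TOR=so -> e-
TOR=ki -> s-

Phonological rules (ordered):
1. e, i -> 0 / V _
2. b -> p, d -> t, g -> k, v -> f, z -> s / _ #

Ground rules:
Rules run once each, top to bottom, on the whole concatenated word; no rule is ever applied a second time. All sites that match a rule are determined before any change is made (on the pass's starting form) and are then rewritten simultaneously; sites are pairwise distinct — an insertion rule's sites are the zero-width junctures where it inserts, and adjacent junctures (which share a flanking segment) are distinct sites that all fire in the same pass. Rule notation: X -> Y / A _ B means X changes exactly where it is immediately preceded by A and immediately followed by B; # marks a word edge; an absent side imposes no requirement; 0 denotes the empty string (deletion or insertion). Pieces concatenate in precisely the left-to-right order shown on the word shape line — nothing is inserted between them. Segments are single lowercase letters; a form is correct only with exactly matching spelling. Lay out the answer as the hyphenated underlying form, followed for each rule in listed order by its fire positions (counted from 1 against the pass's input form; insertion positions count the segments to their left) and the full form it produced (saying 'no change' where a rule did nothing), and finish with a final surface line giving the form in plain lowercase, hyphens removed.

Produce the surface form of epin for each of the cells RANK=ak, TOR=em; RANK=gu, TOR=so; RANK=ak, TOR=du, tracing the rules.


cell RANK=ak, TOR=em:
underlying: li-epin-iv
1. e, i -> 0 / V _: fires at position(s) 3: lipiniv
2. b -> p, d -> t, g -> k, v -> f, z -> s / _ #: fires at position(s) 7: lipinif
surface: lipinif

cell RANK=gu, TOR=so:
underlying: e-epin-in
1. e, i -> 0 / V _: fires at position(s) 2: epinin
2. b -> p, d -> t, g -> k, v -> f, z -> s / _ #: no change
surface: epinin

cell RANK=ak, TOR=du:
underlying: r-epin-iv
1. e, i -> 0 / V _: no change
2. b -> p, d -> t, g -> k, v -> f, z -> s / _ #: fires at position(s) 7: repinif
surface: repinif


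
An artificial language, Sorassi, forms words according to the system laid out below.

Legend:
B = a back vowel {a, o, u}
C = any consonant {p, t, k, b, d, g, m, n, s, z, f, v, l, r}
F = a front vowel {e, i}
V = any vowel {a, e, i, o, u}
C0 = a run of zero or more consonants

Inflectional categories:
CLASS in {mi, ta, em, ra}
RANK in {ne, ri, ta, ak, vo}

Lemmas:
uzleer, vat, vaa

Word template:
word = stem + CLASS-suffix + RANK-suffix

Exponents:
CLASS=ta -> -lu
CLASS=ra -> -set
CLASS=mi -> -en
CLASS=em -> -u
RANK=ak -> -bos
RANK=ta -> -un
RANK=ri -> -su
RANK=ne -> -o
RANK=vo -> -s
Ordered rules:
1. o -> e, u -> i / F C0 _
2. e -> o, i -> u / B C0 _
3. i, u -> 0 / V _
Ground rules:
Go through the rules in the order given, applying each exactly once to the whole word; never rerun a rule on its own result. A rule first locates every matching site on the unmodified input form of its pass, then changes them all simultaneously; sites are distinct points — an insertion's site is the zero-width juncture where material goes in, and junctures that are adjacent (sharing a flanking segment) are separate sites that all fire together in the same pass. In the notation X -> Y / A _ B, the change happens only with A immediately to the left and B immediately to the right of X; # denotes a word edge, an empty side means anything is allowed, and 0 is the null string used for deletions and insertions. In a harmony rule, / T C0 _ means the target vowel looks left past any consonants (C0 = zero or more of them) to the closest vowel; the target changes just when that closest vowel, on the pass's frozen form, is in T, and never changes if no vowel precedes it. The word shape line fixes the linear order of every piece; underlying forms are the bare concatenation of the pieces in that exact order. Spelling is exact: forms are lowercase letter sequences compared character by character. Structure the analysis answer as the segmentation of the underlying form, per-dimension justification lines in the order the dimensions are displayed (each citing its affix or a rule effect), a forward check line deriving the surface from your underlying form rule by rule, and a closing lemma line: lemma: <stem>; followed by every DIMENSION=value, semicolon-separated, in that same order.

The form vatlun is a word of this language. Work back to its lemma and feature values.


underlying: vat-lu-un
CLASS=ta - signalled by the affix -lu
RANK=ta - signalled by the affix -un
check: vatluun -> vatluun -> vatluun -> vatlun
lemma: vat; CLASS=ta; RANK=ta


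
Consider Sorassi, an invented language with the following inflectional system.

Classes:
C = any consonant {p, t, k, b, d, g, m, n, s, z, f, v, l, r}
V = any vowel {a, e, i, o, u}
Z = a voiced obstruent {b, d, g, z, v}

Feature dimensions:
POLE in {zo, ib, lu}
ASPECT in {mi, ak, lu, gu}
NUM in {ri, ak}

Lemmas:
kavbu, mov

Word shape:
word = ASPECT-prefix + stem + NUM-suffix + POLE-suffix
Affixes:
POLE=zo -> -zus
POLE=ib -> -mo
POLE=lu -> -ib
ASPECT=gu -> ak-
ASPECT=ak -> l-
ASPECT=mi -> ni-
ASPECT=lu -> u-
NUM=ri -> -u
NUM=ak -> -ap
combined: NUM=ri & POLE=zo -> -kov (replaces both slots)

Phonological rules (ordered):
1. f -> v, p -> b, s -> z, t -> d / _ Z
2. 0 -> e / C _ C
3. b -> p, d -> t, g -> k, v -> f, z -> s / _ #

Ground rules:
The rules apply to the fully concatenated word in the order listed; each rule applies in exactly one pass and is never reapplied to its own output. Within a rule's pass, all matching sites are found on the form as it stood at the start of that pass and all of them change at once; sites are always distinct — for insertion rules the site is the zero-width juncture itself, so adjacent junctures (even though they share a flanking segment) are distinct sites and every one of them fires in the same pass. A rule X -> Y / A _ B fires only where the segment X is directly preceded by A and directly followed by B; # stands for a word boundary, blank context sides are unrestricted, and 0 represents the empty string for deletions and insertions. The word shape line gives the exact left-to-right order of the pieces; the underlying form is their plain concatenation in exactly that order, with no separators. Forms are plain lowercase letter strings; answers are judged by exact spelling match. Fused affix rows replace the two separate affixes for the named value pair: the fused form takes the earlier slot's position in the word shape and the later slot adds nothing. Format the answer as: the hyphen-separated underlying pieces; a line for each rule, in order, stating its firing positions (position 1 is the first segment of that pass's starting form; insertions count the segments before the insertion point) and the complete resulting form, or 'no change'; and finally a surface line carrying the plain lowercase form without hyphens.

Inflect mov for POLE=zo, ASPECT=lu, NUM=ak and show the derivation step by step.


underlying: u-mov-ap-zus
1. f -> v, p -> b, s -> z, t -> d / _ Z: fires at position(s) 6: umovabzus
2. 0 -> e / C _ C: inserts after position(s) 6: umovabezus
3. b -> p, d -> t, g -> k, v -> f, z -> s / _ #: no change
surface: umovabezus


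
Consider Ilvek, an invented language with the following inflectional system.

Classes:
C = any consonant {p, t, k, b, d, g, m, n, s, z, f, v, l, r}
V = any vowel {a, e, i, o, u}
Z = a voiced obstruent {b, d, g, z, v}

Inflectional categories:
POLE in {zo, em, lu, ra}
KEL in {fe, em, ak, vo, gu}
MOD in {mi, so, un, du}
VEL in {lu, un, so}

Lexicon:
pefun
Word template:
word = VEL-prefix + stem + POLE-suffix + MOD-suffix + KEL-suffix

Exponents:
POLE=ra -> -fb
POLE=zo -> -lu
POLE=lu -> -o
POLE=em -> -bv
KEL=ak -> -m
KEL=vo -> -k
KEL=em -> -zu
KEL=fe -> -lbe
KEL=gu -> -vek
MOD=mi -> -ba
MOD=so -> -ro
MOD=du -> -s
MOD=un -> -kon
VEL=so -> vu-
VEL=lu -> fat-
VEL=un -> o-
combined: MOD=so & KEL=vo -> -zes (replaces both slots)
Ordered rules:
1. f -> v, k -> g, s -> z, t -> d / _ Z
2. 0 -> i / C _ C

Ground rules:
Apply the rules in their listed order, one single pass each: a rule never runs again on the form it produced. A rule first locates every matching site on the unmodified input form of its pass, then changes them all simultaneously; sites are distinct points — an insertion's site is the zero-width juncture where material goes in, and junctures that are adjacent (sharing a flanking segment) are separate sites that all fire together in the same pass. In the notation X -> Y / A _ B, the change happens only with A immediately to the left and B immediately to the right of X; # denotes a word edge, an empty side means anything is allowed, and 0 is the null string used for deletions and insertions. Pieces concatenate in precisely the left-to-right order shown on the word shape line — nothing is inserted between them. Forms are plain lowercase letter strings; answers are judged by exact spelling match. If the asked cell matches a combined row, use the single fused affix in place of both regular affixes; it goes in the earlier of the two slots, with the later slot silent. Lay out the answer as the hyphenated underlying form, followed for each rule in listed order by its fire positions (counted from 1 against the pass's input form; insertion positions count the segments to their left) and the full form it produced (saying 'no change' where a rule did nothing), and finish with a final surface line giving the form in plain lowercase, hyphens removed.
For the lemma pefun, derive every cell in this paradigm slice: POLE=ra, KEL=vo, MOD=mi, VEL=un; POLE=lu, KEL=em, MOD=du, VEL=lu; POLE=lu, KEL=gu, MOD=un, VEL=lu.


cell POLE=ra, KEL=vo, MOD=mi, VEL=un:
underlying: o-pefun-fb-ba-k
1. f -> v, k -> g, s -> z, t -> d / _ Z: fires at position(s) 7: opefunvbbak
2. 0 -> i / C _ C: inserts after position(s) 6, 7, 8: opefunivibibak
surface: opefunivibibak

cell POLE=lu, KEL=em, MOD=du, VEL=lu:
underlying: fat-pefun-o-s-zu
1. f -> v, k -> g, s -> z, t -> d / _ Z: fires at position(s) 10: fatpefunozzu
2. 0 -> i / C _ C: inserts after position(s) 3, 10: fatipefunozizu
surface: fatipefunozizu

cell POLE=lu, KEL=gu, MOD=un, VEL=lu:
underlying: fat-pefun-o-kon-vek
1. f -> v, k -> g, s -> z, t -> d / _ Z: no change
2. 0 -> i / C _ C: inserts after position(s) 3, 12: fatipefunokonivek
surface: fatipefunokonivek


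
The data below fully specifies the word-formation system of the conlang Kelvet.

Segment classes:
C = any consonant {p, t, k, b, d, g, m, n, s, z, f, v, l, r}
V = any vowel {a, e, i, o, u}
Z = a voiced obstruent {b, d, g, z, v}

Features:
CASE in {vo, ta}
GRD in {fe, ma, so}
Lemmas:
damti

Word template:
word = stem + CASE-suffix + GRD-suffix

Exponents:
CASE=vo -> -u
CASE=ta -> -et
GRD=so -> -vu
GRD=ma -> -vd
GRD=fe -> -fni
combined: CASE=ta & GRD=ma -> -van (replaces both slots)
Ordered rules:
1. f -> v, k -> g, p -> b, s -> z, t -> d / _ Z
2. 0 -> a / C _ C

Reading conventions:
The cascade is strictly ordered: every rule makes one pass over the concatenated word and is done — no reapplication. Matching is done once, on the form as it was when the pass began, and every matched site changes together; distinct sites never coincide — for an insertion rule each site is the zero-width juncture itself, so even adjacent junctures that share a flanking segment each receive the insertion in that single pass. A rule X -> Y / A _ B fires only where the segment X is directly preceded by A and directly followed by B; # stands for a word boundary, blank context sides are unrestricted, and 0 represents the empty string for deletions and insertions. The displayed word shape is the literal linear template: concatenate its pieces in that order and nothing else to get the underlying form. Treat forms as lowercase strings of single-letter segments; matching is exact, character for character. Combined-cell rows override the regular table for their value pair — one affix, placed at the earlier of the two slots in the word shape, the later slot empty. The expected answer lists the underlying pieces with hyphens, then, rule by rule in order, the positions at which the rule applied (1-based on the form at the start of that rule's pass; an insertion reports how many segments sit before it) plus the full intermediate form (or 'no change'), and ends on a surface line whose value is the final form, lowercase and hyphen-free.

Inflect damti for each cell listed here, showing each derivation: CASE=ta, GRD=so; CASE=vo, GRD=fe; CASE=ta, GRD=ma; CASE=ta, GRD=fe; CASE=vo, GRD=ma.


cell CASE=ta, GRD=so:
underlying: damti-et-vu
1. f -> v, k -> g, p -> b, s -> z, t -> d / _ Z: fires at position(s) 7: damtiedvu
2. 0 -> a / C _ C: inserts after position(s) 3, 7: damatiedavu
surface: damatiedavu

cell CASE=vo, GRD=fe:
underlying: damti-u-fni
1. f -> v, k -> g, p -> b, s -> z, t -> d / _ Z: no change
2. 0 -> a / C _ C: inserts after position(s) 3, 7: damatiufani
surface: damatiufani

cell CASE=ta, GRD=ma:
underlying: damti-van
1. f -> v, k -> g, p -> b, s -> z, t -> d / _ Z: no change
2. 0 -> a / C _ C: inserts after position(s) 3: damativan
surface: damativan

cell CASE=ta, GRD=fe:
underlying: damti-et-fni
1. f -> v, k -> g, p -> b, s -> z, t -> d / _ Z: no change
2. 0 -> a / C _ C: inserts after position(s) 3, 7, 8: damatietafani
surface: damatietafani

cell CASE=vo, GRD=ma:
underlying: damti-u-vd
1. f -> v, k -> g, p -> b, s -> z, t -> d / _ Z: no change
2. 0 -> a / C _ C: inserts after position(s) 3, 7: damatiuvad
surface: damatiuvad


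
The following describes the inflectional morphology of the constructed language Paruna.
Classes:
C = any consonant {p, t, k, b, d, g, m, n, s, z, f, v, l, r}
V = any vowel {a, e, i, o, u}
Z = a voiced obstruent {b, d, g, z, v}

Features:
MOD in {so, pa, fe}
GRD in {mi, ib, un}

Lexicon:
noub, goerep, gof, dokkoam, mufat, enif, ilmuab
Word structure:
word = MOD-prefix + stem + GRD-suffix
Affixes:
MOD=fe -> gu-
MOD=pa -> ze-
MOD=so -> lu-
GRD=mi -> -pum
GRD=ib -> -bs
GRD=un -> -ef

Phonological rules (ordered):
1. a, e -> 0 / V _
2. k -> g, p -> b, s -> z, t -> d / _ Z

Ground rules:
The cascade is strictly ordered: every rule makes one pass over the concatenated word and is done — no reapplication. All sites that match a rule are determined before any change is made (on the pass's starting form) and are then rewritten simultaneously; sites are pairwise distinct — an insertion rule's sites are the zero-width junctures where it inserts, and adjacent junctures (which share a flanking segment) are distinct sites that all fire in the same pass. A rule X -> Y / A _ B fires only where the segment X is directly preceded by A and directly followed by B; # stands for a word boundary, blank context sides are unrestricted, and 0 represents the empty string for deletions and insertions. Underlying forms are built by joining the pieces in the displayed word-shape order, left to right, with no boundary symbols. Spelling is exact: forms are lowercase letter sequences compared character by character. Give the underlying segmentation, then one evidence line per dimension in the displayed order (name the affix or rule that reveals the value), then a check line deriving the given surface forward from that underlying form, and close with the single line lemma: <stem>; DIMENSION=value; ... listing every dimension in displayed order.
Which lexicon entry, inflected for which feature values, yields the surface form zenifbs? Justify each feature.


underlying: ze-enif-bs
MOD=pa - signalled by the affix ze-
GRD=ib - signalled by the affix -bs
check: zeenifbs -> zenifbs -> zenifbs
lemma: enif; MOD=pa; GRD=ib


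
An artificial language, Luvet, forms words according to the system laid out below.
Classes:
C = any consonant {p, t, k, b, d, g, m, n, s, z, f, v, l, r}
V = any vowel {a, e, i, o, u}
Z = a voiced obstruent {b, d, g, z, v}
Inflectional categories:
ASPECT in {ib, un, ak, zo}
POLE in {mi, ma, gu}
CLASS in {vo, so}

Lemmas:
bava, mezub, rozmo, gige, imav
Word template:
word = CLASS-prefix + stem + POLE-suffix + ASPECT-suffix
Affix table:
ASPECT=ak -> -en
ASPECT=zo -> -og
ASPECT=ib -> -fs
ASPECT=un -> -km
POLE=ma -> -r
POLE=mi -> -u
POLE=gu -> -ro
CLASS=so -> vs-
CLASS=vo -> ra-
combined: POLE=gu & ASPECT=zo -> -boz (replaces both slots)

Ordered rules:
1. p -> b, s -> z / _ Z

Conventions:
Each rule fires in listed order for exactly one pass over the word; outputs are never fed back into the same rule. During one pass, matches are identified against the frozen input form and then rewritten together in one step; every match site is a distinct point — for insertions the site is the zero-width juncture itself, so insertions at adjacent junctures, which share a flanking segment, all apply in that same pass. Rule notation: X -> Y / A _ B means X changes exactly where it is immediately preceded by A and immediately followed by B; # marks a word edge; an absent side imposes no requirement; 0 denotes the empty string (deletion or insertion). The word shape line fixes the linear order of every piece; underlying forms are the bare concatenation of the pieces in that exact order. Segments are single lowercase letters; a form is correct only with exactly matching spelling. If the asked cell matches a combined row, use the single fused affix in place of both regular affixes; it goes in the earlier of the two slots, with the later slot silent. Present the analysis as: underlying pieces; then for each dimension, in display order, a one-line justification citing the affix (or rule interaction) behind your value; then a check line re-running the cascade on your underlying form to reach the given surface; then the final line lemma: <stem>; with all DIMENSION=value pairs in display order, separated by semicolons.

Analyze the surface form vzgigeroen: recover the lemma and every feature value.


underlying: vs-gige-ro-en
ASPECT=ak - signalled by the affix -en
POLE=gu - signalled by the affix -ro
CLASS=so - signalled by the affix vs-
check: vsgigeroen -> vzgigeroen
lemma: gige; ASPECT=ak; POLE=gu; CLASS=so


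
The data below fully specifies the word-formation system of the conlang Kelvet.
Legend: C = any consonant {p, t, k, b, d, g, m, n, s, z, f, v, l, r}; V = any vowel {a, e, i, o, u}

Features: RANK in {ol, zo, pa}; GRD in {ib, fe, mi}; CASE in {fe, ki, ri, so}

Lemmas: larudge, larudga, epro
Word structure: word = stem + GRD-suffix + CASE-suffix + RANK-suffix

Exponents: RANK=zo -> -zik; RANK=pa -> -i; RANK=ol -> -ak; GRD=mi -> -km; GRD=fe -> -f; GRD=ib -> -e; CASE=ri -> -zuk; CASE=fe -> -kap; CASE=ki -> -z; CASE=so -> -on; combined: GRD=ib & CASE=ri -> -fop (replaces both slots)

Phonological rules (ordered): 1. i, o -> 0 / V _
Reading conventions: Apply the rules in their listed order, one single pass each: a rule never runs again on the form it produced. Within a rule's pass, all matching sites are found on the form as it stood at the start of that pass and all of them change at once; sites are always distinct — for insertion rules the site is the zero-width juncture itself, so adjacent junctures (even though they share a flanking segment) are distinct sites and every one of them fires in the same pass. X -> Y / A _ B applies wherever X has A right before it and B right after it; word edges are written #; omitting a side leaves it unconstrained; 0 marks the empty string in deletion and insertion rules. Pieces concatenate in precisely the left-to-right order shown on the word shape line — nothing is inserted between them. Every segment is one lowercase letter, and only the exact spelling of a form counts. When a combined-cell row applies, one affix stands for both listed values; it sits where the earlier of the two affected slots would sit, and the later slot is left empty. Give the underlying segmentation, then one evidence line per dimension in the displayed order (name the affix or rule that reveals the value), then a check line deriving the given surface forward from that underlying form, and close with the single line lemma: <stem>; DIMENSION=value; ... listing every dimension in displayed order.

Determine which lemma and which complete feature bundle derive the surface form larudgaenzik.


underlying: larudga-e-on-zik
RANK=zo - signalled by the affix -zik
GRD=ib - signalled by the affix -e
CASE=so - signalled by the affix -on
check: larudgaeonzik -> larudgaenzik
lemma: larudga; RANK=zo; GRD=ib; CASE=so


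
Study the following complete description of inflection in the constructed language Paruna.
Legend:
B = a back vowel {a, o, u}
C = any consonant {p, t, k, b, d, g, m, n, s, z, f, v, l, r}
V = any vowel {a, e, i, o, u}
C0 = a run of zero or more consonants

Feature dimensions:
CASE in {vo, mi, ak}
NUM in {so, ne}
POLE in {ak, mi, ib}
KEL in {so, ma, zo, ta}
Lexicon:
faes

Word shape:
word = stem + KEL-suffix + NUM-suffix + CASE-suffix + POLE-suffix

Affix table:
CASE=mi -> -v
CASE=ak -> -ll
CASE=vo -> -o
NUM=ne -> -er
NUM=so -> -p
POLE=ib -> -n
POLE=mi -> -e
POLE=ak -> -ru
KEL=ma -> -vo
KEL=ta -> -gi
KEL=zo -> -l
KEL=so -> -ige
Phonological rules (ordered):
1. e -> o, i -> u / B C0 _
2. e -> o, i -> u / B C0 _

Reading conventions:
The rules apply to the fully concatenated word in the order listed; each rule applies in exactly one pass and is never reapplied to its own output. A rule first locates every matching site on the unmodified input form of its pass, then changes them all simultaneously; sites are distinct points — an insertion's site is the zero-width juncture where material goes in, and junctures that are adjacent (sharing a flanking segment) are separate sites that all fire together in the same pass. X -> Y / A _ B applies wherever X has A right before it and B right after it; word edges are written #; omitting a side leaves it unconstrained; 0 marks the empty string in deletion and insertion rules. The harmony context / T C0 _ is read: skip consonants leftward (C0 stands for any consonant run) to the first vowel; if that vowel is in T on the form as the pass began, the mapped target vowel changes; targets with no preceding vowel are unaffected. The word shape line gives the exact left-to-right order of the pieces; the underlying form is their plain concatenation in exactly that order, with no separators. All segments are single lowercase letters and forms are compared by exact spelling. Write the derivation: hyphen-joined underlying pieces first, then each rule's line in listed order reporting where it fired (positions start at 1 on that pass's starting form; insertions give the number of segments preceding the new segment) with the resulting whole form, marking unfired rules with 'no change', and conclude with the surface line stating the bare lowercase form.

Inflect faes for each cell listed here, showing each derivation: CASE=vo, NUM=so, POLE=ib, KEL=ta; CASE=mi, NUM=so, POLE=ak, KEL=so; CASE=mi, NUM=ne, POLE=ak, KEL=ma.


cell CASE=vo, NUM=so, POLE=ib, KEL=ta:
underlying: faes-gi-p-o-n
1. e -> o, i -> u / B C0 _: fires at position(s) 3: faosgipon
2. e -> o, i -> u / B C0 _: fires at position(s) 6: faosgupon
surface: faosgupon

cell CASE=mi, NUM=so, POLE=ak, KEL=so:
underlying: faes-ige-p-v-ru
1. e -> o, i -> u / B C0 _: fires at position(s) 3: faosigepvru
2. e -> o, i -> u / B C0 _: fires at position(s) 5: faosugepvru
surface: faosugepvru

cell CASE=mi, NUM=ne, POLE=ak, KEL=ma:
underlying: faes-vo-er-v-ru
1. e -> o, i -> u / B C0 _: fires at position(s) 3, 7: faosvoorvru
2. e -> o, i -> u / B C0 _: no change
surface: faosvoorvru


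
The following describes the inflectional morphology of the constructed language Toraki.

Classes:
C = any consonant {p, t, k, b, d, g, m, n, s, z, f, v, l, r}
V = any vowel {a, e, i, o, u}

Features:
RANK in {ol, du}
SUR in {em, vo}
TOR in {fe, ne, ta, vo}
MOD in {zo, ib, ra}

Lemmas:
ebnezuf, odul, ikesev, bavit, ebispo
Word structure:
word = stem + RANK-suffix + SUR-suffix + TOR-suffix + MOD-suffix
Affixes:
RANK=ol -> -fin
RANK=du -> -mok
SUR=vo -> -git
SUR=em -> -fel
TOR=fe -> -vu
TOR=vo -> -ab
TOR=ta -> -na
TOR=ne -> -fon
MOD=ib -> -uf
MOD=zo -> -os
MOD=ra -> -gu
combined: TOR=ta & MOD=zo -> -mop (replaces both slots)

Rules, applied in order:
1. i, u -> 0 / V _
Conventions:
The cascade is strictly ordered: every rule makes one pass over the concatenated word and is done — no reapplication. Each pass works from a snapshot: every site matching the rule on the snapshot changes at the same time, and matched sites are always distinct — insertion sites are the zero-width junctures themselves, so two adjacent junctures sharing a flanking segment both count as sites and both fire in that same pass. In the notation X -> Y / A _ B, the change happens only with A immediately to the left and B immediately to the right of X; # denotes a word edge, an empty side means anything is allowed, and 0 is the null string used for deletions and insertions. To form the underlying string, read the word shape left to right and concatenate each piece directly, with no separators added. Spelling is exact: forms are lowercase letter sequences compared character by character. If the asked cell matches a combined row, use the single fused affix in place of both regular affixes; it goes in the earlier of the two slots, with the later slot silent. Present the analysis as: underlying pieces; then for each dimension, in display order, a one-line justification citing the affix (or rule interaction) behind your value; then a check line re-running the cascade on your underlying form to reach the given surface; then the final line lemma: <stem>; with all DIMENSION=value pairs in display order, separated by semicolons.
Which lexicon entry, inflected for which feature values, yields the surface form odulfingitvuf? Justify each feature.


underlying: odul-fin-git-vu-uf
RANK=ol - signalled by the affix -fin
SUR=vo - signalled by the affix -git
TOR=fe - signalled by the affix -vu
MOD=ib - signalled by the affix -uf
check: odulfingitvuuf -> odulfingitvuf
lemma: odul; RANK=ol; SUR=vo; TOR=fe; MOD=ib


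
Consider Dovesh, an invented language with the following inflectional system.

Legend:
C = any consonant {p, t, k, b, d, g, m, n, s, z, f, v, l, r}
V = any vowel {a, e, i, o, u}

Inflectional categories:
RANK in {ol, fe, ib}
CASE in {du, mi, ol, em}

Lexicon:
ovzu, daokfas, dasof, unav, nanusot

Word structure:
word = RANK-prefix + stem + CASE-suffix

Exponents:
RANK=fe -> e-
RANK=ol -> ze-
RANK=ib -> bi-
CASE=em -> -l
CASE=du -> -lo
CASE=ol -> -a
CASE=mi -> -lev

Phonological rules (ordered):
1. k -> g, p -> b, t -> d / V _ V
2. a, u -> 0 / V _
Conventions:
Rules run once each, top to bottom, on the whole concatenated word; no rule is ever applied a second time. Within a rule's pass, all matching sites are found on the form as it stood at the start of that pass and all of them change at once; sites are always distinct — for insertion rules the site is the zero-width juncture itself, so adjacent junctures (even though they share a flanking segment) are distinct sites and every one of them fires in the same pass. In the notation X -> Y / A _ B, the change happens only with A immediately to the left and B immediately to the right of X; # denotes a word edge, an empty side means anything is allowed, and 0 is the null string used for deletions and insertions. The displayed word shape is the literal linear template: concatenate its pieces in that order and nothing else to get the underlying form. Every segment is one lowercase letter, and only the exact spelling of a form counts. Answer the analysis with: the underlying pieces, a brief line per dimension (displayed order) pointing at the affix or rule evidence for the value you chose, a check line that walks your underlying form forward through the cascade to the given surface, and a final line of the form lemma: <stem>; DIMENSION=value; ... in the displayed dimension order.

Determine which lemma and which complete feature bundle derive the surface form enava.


underlying: e-unav-a
RANK=fe - signalled by the affix e-
CASE=ol - signalled by the affix -a
check: eunava -> eunava -> enava
lemma: unav; RANK=fe; CASE=ol


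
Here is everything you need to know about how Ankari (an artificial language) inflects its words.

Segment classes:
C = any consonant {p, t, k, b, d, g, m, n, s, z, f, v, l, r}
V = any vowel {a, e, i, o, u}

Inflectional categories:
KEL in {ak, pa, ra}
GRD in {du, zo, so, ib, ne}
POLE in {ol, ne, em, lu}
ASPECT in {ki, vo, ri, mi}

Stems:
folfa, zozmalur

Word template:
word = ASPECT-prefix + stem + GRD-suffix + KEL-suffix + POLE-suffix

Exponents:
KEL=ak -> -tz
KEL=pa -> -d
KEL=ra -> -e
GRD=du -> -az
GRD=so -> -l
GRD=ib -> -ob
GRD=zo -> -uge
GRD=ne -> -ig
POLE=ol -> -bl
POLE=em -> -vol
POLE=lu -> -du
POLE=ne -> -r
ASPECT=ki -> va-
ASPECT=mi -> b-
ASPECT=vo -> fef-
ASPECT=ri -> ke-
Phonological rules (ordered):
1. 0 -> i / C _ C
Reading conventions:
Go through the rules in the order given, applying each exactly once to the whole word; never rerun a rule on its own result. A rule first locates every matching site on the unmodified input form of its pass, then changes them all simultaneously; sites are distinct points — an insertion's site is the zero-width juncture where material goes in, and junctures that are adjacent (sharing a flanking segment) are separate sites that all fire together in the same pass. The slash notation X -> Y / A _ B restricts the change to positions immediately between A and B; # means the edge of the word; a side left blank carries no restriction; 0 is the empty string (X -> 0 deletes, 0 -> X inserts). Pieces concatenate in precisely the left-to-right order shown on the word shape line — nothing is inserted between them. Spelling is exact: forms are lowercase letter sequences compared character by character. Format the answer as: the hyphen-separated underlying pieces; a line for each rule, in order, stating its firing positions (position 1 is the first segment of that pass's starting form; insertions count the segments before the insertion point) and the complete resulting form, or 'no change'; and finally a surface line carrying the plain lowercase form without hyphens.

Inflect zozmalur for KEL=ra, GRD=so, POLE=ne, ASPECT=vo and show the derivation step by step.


underlying: fef-zozmalur-l-e-r
1. 0 -> i / C _ C: inserts after position(s) 3, 6, 11: fefizozimaluriler
surface: fefizozimaluriler


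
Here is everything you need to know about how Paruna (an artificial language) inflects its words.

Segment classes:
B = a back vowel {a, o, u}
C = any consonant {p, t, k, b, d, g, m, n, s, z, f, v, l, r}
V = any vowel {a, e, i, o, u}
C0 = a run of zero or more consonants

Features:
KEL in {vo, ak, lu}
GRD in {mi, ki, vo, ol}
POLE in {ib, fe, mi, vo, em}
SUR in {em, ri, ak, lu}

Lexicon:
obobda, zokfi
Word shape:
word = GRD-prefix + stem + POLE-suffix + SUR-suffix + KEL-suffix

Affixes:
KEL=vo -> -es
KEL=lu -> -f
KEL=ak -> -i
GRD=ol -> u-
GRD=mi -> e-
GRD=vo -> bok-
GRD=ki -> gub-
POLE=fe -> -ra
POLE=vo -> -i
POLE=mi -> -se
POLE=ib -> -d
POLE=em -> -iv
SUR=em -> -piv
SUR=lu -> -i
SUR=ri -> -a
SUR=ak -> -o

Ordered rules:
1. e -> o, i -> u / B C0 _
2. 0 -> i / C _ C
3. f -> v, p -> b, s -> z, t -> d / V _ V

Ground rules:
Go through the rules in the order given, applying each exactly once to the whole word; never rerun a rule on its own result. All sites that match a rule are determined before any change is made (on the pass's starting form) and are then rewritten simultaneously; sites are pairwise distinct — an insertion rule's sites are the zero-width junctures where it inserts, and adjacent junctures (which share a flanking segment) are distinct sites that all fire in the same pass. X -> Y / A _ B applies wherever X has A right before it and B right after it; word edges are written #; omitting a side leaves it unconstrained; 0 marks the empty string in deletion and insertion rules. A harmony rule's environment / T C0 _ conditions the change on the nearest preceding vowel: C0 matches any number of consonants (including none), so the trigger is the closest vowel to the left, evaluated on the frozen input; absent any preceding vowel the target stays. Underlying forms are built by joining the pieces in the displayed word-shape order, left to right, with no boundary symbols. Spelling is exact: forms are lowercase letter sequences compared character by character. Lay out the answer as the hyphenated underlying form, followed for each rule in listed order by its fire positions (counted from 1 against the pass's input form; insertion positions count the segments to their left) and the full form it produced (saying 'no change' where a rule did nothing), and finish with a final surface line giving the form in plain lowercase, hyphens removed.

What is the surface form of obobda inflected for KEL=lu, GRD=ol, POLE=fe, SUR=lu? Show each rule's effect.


underlying: u-obobda-ra-i-f
1. e -> o, i -> u / B C0 _: fires at position(s) 10: uobobdarauf
2. 0 -> i / C _ C: inserts after position(s) 5: uobobidarauf
3. f -> v, p -> b, s -> z, t -> d / V _ V: no change
surface: uobobidarauf


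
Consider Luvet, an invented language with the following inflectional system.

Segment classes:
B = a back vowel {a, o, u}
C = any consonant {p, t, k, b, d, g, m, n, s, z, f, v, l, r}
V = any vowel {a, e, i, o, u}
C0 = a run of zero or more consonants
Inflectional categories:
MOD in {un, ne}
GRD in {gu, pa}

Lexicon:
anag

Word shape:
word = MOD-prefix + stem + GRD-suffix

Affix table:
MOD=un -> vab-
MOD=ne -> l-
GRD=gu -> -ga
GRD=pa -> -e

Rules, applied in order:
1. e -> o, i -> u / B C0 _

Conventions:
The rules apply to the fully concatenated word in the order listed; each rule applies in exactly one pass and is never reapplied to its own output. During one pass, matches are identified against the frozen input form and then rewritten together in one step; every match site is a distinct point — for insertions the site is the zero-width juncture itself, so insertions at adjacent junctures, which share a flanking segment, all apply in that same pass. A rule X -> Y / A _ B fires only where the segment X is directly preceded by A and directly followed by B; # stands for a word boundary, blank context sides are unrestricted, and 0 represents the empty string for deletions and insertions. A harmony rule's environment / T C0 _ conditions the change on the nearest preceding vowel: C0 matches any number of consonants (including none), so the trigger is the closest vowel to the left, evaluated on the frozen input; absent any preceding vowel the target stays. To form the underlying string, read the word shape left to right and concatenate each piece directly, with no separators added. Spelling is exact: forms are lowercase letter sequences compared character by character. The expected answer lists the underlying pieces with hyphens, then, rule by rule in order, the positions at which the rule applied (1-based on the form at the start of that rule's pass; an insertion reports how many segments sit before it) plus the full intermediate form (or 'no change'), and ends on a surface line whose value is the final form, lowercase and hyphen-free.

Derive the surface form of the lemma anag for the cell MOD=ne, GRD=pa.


underlying: l-anag-e
1. e -> o, i -> u / B C0 _: fires at position(s) 6: lanago
surface: lanago


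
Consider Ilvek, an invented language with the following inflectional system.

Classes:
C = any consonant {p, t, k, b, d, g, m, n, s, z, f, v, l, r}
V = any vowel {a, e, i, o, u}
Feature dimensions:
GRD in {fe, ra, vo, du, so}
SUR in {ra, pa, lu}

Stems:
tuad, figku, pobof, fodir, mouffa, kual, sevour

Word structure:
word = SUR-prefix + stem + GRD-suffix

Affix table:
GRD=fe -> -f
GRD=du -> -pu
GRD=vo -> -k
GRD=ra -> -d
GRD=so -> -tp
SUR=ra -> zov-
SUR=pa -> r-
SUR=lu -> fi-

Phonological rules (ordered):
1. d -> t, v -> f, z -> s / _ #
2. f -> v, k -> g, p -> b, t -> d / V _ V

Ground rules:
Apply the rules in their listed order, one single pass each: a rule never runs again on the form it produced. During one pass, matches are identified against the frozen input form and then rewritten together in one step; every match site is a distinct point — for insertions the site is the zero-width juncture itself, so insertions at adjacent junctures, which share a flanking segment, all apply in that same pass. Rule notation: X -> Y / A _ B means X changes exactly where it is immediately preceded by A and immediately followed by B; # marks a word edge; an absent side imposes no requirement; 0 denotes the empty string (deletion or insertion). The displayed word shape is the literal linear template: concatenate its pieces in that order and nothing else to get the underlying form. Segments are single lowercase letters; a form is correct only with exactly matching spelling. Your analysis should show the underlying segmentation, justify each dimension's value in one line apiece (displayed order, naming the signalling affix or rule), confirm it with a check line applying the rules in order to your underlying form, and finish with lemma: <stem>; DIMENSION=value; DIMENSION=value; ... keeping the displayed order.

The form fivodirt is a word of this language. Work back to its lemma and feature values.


underlying: fi-fodir-d
GRD=ra - signalled by the affix -d
SUR=lu - signalled by the affix fi-
check: fifodird -> fifodirt -> fivodirt
lemma: fodir; GRD=ra; SUR=lu


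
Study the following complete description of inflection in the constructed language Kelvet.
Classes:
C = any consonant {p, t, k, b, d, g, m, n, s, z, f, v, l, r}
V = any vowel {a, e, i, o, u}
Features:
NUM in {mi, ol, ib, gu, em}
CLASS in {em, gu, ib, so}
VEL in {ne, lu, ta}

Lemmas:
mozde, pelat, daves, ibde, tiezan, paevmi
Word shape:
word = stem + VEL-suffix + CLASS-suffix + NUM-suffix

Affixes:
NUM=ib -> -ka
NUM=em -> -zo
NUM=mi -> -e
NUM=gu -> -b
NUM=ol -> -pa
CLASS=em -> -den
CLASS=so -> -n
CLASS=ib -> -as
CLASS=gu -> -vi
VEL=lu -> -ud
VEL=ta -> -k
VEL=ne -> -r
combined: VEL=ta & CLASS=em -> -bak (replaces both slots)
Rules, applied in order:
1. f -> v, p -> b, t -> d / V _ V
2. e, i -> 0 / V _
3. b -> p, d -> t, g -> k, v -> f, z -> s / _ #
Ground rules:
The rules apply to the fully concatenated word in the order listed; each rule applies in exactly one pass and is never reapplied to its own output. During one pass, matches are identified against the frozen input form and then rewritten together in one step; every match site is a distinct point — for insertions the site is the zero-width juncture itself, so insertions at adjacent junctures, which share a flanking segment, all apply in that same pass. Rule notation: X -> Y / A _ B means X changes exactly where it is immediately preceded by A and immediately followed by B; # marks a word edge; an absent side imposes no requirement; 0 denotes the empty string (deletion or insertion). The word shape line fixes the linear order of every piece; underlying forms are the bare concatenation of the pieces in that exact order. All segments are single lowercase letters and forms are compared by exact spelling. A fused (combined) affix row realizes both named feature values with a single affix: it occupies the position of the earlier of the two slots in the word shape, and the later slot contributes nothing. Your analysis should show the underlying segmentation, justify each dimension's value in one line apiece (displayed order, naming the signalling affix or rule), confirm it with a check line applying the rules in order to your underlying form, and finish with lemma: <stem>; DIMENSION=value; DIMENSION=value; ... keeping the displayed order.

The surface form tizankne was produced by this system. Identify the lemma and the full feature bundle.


underlying: tiezan-k-n-e
NUM=mi - signalled by the affix -e
CLASS=so - signalled by the affix -n
VEL=ta - signalled by the affix -k
check: tiezankne -> tiezankne -> tizankne -> tizankne
lemma: tiezan; NUM=mi; CLASS=so; VEL=ta


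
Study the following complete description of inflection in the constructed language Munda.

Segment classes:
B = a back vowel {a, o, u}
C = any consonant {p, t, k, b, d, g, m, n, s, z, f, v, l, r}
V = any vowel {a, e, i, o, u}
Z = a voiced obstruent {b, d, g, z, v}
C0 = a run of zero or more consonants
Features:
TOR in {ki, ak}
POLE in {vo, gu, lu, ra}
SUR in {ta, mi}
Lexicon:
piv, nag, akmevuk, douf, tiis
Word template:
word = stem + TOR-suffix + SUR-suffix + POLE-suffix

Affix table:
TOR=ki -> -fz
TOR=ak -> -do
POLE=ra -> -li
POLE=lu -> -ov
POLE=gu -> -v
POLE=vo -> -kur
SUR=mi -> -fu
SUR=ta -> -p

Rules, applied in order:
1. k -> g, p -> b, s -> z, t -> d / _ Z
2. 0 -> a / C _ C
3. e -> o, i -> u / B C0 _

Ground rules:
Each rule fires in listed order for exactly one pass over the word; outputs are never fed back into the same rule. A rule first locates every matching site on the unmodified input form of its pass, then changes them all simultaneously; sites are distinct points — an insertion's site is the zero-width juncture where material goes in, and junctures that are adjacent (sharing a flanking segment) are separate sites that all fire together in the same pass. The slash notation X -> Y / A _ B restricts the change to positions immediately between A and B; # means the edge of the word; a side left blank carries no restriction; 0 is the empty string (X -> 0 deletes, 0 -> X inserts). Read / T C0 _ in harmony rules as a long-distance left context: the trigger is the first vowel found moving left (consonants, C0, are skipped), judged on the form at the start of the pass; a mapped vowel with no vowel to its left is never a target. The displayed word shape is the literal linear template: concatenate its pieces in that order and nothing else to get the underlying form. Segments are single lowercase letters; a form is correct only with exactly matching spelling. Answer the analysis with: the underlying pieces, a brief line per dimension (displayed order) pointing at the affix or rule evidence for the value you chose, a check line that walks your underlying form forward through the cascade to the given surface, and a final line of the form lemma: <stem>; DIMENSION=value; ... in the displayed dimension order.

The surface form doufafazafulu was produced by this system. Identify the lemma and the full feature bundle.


underlying: douf-fz-fu-li
TOR=ki - signalled by the affix -fz
POLE=ra - signalled by the affix -li
SUR=mi - signalled by the affix -fu
check: douffzfuli -> douffzfuli -> doufafazafuli -> doufafazafulu
lemma: douf; TOR=ki; POLE=ra; SUR=mi
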